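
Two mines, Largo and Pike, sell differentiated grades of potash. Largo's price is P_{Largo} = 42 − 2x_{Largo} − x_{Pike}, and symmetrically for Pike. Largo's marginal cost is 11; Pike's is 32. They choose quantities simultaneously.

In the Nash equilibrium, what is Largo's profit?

Mine Largo's profit: π = x_{Largo}(42 − 2x_{Largo} − x_{Pike}) − 11x_{Largo}.
∂π/∂x_{Largo} = 31 − 4x_{Largo} − x_{Pike} = 0 ⇒ x_{Largo} = 7.75 − 0.25x_{Pike}.
Similarly x_{Pike} = 2.5 − 0.25x_{Largo}.
Solving the two reaction functions simultaneously: (1 − (−0.25)(−0.25))x_{Largo} = 7.75 − 0.25·2.5, so 0.9375x_{Largo} = 7.125 and x_{Largo} = 7.6.
Then x_{Pike} = 2.5 − 0.25·7.6 = 0.6.
P_{Largo} = 42 − 2·7.6 − 0.6 = 26.2.
Profit = (26.2 − 11)·7.6 = 115.52.

115.52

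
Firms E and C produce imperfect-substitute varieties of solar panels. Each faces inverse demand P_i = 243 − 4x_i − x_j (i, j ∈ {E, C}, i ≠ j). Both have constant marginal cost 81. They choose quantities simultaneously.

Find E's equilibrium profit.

1296

Firm E's profit: π = x_E(243 − 4x_E − x_C) − 81x_E.
∂π/∂x_E = 162 − 8x_E − x_C = 0 ⇒ x_E = 20.25 − 0.125x_C.
The game is symmetric, so in equilibrium x_C = x_E: the reaction function gives 1.125x_E = 20.25, hence x_E = 18.
P_E = 243 − 4·18 − 18 = 153.
Profit = (153 − 81)·18 = 1296.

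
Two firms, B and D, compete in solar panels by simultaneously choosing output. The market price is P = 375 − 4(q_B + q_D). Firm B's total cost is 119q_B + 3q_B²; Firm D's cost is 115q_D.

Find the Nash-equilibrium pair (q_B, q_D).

10.5, 27.25

Firm B's profit: π = q_B(375 − 4(q_B + q_D)) − 119q_B − 3q_B².
∂π/∂q_B = 256 − 14q_B − 4q_D = 0, so q_B = 128/7 − (2/7)q_D.
For D: ∂π/∂q_D = 260 − 8q_D − 4q_B = 0 ⇒ q_D = 32.5 − 0.5q_B.
Solving the two reaction functions simultaneously: (1 − (−2/7)(−0.5))q_B = 128/7 − (2/7)·32.5, so (6/7)q_B = 9 and q_B = 10.5.
Then q_D = 32.5 − 0.5·10.5 = 27.25.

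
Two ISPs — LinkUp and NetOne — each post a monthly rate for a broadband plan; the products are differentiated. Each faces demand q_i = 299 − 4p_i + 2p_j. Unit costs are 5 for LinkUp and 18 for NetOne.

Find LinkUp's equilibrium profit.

LinkUp's profit: π = (p_{LinkUp} − 5)(299 − 4p_{LinkUp} + 2p_{NetOne}).
∂π/∂p_{LinkUp} = 319 − 8p_{LinkUp} + 2p_{NetOne} = 0 ⇒ p_{LinkUp} = 39.875 + 0.25p_{NetOne}.
Similarly p_{NetOne} = 46.375 + 0.25p_{LinkUp}.
Plugging p_{NetOne} into LinkUp's best response: p_{LinkUp} = 39.875 + 0.25(46.375 + 0.25p_{LinkUp}) ⇒ 0.9375p_{LinkUp} = 1647/32, so p_{LinkUp} = 54.9.
Then p_{NetOne} = 46.375 + 0.25·54.9 = 60.1.
q_{LinkUp} = 299 − 4·54.9 + 2·60.1 = 199.6.
Profit = (54.9 − 5)·199.6 = 9960.04.

9960.04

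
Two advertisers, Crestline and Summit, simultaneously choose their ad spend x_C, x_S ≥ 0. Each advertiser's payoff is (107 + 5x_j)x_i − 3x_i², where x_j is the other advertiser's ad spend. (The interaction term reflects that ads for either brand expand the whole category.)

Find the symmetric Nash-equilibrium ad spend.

107

Crestline's payoff is (107 + 5x_S)x_C − 3x_C².
∂π/∂x_C = 107 + 5x_S − 6x_C = 0, so x_C = 107/6 + (5/6)x_S.
The game is symmetric, so in equilibrium x_S = x_C: the reaction function gives (1/6)x_C = 107/6, hence x_C = 107.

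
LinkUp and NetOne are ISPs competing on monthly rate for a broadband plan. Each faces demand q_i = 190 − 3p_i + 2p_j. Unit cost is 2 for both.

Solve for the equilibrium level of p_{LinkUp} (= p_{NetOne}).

49

LinkUp's profit: π = (p_{LinkUp} − 2)(190 − 3p_{LinkUp} + 2p_{NetOne}).
∂π/∂p_{LinkUp} = 196 − 6p_{LinkUp} + 2p_{NetOne} = 0 ⇒ p_{LinkUp} = 98/3 + (1/3)p_{NetOne}.
Setting p_{LinkUp} = p_{NetOne} in the reaction function: p_{LinkUp} = 98/3 + (1/3)p_{LinkUp}, so p_{LinkUp} = (98/3) / (2/3) = 49.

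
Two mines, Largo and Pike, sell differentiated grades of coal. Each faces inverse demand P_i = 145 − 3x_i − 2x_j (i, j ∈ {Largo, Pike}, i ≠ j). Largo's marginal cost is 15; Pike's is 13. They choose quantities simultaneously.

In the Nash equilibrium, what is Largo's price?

Mine Largo's profit: π = x_{Largo}(145 − 3x_{Largo} − 2x_{Pike}) − 15x_{Largo}.
∂π/∂x_{Largo} = 130 − 6x_{Largo} − 2x_{Pike} = 0 ⇒ x_{Largo} = 65/3 − (1/3)x_{Pike}.
Similarly x_{Pike} = 22 − (1/3)x_{Largo}.
Solving the two reaction functions simultaneously: (1 − (−1/3)(−1/3))x_{Largo} = 65/3 − (1/3)·22, so (8/9)x_{Largo} = 43/3 and x_{Largo} = 16.125.
Then x_{Pike} = 22 − (1/3)·16.125 = 16.625.
P_{Largo} = 145 − 3·16.125 − 2·16.625 = 63.375.

63.375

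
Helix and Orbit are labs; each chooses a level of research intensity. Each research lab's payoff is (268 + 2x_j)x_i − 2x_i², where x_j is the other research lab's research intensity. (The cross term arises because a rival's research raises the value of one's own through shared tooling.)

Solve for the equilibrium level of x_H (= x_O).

Helix's payoff is (268 + 2x_O)x_H − 2x_H².
∂π/∂x_H = 268 + 2x_O − 4x_H = 0, so x_H = 67 + 0.5x_O.
The game is symmetric, so in equilibrium x_O = x_H: the reaction function gives 0.5x_H = 67, hence x_H = 134.

134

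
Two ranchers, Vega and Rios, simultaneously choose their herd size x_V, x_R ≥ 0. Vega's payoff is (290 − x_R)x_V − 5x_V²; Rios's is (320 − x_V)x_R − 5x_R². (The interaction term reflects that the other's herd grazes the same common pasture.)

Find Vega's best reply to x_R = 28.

Expanding Vega's payoff: 290x_V − x_Rx_V − 5x_V².
∂π/∂x_V = 290 − x_R − 10x_V = 0, so x_V = 29 − 0.1x_R.
At x_R = 28: x_V = 29 − 0.1·28 = 26.2.

26.2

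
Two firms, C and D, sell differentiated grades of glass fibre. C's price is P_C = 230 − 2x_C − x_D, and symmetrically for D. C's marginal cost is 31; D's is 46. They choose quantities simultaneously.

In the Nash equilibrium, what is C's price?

Firm C's profit: π = x_C(230 − 2x_C − x_D) − 31x_C.
∂π/∂x_C = 199 − 4x_C − x_D = 0 ⇒ x_C = 49.75 − 0.25x_D.
Similarly x_D = 46 − 0.25x_C.
Solving the two reaction functions simultaneously: (1 − (−0.25)(−0.25))x_C = 49.75 − 0.25·46, so 0.9375x_C = 38.25 and x_C = 40.8.
Then x_D = 46 − 0.25·40.8 = 35.8.
P_C = 230 − 2·40.8 − 35.8 = 112.6.

112.6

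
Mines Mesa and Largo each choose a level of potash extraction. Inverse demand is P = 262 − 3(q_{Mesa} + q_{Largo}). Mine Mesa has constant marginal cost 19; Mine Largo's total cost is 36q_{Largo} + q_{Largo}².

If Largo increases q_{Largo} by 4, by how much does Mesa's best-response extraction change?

Mine Mesa's profit: π = q_{Mesa}(262 − 3(q_{Mesa} + q_{Largo})) − 19q_{Mesa}.
∂π/∂q_{Mesa} = 243 − 6q_{Mesa} − 3q_{Largo} = 0, so q_{Mesa} = 40.5 − 0.5q_{Largo}.
The reaction-function slope is −0.5, so a 4-unit rise in q_{Largo} moves q_{Mesa} by −0.5 × 4 = −2. Mesa's best response falls — the actions are strategic substitutes.

-2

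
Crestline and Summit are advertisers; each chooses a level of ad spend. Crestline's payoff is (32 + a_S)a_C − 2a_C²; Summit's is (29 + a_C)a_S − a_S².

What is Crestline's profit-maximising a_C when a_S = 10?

10.5

Expanding Crestline's payoff: 32a_C + a_Sa_C − 2a_C².
∂π/∂a_C = 32 + a_S − 4a_C = 0, so a_C = 8 + 0.25a_S.
At a_S = 10: a_C = 8 + 0.25·10 = 10.5.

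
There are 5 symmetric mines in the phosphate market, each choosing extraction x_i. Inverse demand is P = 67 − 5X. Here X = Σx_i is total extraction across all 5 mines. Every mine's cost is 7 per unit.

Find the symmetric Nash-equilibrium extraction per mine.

A representative mine's profit is π_i = x_i(67 − 5X) − 7x_i, with X = x_i + Σ_{j≠i} x_j.
First-order condition: 60 − 10x_i − 5Σ_{j≠i} x_j = 0.
Imposing symmetry (x_j = x for all j) turns Σ_{j≠i} x_j into 4x, so 60 = 30x and x = 2.

2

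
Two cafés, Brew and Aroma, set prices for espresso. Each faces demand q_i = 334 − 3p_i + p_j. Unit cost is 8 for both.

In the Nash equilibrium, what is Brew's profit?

12134.88

Brew's profit: π = (p_{Brew} − 8)(334 − 3p_{Brew} + p_{Aroma}).
∂π/∂p_{Brew} = 358 − 6p_{Brew} + p_{Aroma} = 0 ⇒ p_{Brew} = 179/3 + (1/6)p_{Aroma}.
By symmetry p_{Aroma} = p_{Brew}; substituting into the reaction function, (5/6)p_{Brew} = 179/3 and p_{Brew} = 71.6.
q_{Brew} = 334 − 3·71.6 + 71.6 = 190.8.
Profit = (71.6 − 8)·190.8 = 12134.88.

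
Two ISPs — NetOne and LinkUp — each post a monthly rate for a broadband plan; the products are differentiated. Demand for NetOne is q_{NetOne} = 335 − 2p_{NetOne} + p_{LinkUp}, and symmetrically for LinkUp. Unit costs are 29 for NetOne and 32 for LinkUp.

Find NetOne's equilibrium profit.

20971.52

NetOne's profit: π = (p_{NetOne} − 29)(335 − 2p_{NetOne} + p_{LinkUp}).
∂π/∂p_{NetOne} = 393 − 4p_{NetOne} + p_{LinkUp} = 0 ⇒ p_{NetOne} = 98.25 + 0.25p_{LinkUp}.
Similarly p_{LinkUp} = 99.75 + 0.25p_{NetOne}.
Substituting the second reaction function into the first: p_{NetOne} = 98.25 + 0.25(99.75 + 0.25p_{NetOne}), which gives 0.9375p_{NetOne} = 123.1875 ⇒ p_{NetOne} = 131.4.
Then p_{LinkUp} = 99.75 + 0.25·131.4 = 132.6.
q_{NetOne} = 335 − 2·131.4 + 132.6 = 204.8.
Profit = (131.4 − 29)·204.8 = 20971.52.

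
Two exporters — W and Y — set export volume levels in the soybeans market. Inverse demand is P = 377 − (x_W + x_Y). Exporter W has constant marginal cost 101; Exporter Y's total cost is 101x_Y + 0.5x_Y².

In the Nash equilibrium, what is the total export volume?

165.6

Exporter W's profit: π = x_W(377 − (x_W + x_Y)) − 101x_W.
∂π/∂x_W = 276 − 2x_W − x_Y = 0, so x_W = 138 − 0.5x_Y.
For Y: ∂π/∂x_Y = 276 − 3x_Y − x_W = 0 ⇒ x_Y = 92 − (1/3)x_W.
Plugging x_Y into W's best response: x_W = 138 − 0.5(92 − (1/3)x_W) ⇒ (5/6)x_W = 92, so x_W = 110.4.
Then x_Y = 92 − (1/3)·110.4 = 55.2.
Total export volume: 110.4 + 55.2 = 165.6.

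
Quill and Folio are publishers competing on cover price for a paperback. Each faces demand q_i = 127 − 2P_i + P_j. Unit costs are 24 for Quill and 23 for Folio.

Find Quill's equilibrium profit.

Quill's profit: π = (P_{Quill} − 24)(127 − 2P_{Quill} + P_{Folio}).
∂π/∂P_{Quill} = 175 − 4P_{Quill} + P_{Folio} = 0 ⇒ P_{Quill} = 43.75 + 0.25P_{Folio}.
Similarly P_{Folio} = 43.25 + 0.25P_{Quill}.
Plugging P_{Folio} into Quill's best response: P_{Quill} = 43.75 + 0.25(43.25 + 0.25P_{Quill}) ⇒ 0.9375P_{Quill} = 54.5625, so P_{Quill} = 58.2.
Then P_{Folio} = 43.25 + 0.25·58.2 = 57.8.
q_{Quill} = 127 − 2·58.2 + 57.8 = 68.4.
Profit = (58.2 − 24)·68.4 = 2339.28.

2339.28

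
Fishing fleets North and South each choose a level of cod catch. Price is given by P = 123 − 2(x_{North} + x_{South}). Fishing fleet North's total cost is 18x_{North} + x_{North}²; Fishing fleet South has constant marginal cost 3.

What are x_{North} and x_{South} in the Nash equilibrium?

Fishing fleet North's profit: π = x_{North}(123 − 2(x_{North} + x_{South})) − 18x_{North} − x_{North}².
∂π/∂x_{North} = 105 − 6x_{North} − 2x_{South} = 0, so x_{North} = 17.5 − (1/3)x_{South}.
For South: ∂π/∂x_{South} = 120 − 4x_{South} − 2x_{North} = 0 ⇒ x_{South} = 30 − 0.5x_{North}.
Solving the two reaction functions simultaneously: (1 − (−1/3)(−0.5))x_{North} = 17.5 − (1/3)·30, so (5/6)x_{North} = 7.5 and x_{North} = 9.
Then x_{South} = 30 − 0.5·9 = 25.5.

9, 25.5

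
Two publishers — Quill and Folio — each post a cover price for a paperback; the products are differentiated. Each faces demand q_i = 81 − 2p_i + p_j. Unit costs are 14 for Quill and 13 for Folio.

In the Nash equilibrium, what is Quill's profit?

985.68

Quill's profit: π = (p_{Quill} − 14)(81 − 2p_{Quill} + p_{Folio}).
∂π/∂p_{Quill} = 109 − 4p_{Quill} + p_{Folio} = 0 ⇒ p_{Quill} = 27.25 + 0.25p_{Folio}.
Similarly p_{Folio} = 26.75 + 0.25p_{Quill}.
Substituting the second reaction function into the first: p_{Quill} = 27.25 + 0.25(26.75 + 0.25p_{Quill}), which gives 0.9375p_{Quill} = 33.9375 ⇒ p_{Quill} = 36.2.
Then p_{Folio} = 26.75 + 0.25·36.2 = 35.8.
q_{Quill} = 81 − 2·36.2 + 35.8 = 44.4.
Profit = (36.2 − 14)·44.4 = 985.68.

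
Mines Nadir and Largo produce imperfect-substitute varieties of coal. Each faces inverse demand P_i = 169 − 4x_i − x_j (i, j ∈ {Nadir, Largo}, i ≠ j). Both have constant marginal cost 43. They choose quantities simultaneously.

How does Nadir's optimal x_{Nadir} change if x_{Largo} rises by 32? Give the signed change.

Mine Nadir's profit: π = x_{Nadir}(169 − 4x_{Nadir} − x_{Largo}) − 43x_{Nadir}.
∂π/∂x_{Nadir} = 126 − 8x_{Nadir} − x_{Largo} = 0 ⇒ x_{Nadir} = 15.75 − 0.125x_{Largo}.
The reaction-function slope is −0.125, so a 32-unit rise in x_{Largo} moves x_{Nadir} by −0.125 × 32 = −4. Nadir's best response falls — the actions are strategic substitutes.

-4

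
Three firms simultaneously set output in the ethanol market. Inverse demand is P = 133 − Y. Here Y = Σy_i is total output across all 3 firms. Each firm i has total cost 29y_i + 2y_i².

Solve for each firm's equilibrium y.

13

A representative firm's profit is π_i = y_i(133 − Y) − 29y_i − 2y_i², with Y = y_i + Σ_{j≠i} y_j.
First-order condition: 104 − 6y_i − Σ_{j≠i} y_j = 0.
In a symmetric equilibrium every firm chooses the same y, so Σ_{j≠i} y_j = 2y. The condition becomes 104 − 8y = 0, giving y = 104/8 = 13.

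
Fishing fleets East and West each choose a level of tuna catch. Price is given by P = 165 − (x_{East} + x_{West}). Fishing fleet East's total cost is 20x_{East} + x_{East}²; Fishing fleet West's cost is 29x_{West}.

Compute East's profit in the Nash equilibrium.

Fishing fleet East's profit: π = x_{East}(165 − (x_{East} + x_{West})) − 20x_{East} − x_{East}².
∂π/∂x_{East} = 145 − 4x_{East} − x_{West} = 0, so x_{East} = 36.25 − 0.25x_{West}.
For West: ∂π/∂x_{West} = 136 − 2x_{West} − x_{East} = 0 ⇒ x_{West} = 68 − 0.5x_{East}.
Plugging x_{West} into East's best response: x_{East} = 36.25 − 0.25(68 − 0.5x_{East}) ⇒ 0.875x_{East} = 19.25, so x_{East} = 22.
Then x_{West} = 68 − 0.5·22 = 57.
Price P = 165 − 79 = 86.
East's profit: (86 − 20)·22 − (22)² = 968.

968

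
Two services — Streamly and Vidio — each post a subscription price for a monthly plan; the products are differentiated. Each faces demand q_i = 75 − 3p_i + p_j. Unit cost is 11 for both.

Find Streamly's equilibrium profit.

Streamly's profit: π = (p_{Streamly} − 11)(75 − 3p_{Streamly} + p_{Vidio}).
∂π/∂p_{Streamly} = 108 − 6p_{Streamly} + p_{Vidio} = 0 ⇒ p_{Streamly} = 18 + (1/6)p_{Vidio}.
By symmetry p_{Vidio} = p_{Streamly}; substituting into the reaction function, (5/6)p_{Streamly} = 18 and p_{Streamly} = 21.6.
q_{Streamly} = 75 − 3·21.6 + 21.6 = 31.8.
Profit = (21.6 − 11)·31.8 = 337.08.

337.08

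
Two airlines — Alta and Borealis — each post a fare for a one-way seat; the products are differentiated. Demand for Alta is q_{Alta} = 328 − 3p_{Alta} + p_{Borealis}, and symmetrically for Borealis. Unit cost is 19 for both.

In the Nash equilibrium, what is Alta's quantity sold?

174

Alta's profit: π = (p_{Alta} − 19)(328 − 3p_{Alta} + p_{Borealis}).
∂π/∂p_{Alta} = 385 − 6p_{Alta} + p_{Borealis} = 0 ⇒ p_{Alta} = 385/6 + (1/6)p_{Borealis}.
The game is symmetric, so in equilibrium p_{Borealis} = p_{Alta}: the reaction function gives (5/6)p_{Alta} = 385/6, hence p_{Alta} = 77.
q_{Alta} = 328 − 3·77 + 77 = 174.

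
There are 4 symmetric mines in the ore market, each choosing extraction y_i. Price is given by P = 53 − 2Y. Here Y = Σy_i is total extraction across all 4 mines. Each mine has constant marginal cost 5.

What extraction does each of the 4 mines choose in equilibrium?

A representative mine's profit is π_i = y_i(53 − 2Y) − 5y_i, with Y = y_i + Σ_{j≠i} y_j.
First-order condition: 48 − 4y_i − 2Σ_{j≠i} y_j = 0.
Imposing symmetry (y_j = y for all j) turns Σ_{j≠i} y_j into 3y, so 48 = 10y and y = 4.8.

4.8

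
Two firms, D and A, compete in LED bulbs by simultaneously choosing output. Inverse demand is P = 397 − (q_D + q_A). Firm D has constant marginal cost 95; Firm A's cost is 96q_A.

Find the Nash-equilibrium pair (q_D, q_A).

Firm D's profit: π = q_D(397 − (q_D + q_A)) − 95q_D.
∂π/∂q_D = 302 − 2q_D − q_A = 0, so q_D = 151 − 0.5q_A.
By the same steps for A: q_A = 150.5 − 0.5q_D.
Substituting the second reaction function into the first: q_D = 151 − 0.5(150.5 − 0.5q_D), which gives 0.75q_D = 75.75 ⇒ q_D = 101.
Then q_A = 150.5 − 0.5·101 = 100.

101, 100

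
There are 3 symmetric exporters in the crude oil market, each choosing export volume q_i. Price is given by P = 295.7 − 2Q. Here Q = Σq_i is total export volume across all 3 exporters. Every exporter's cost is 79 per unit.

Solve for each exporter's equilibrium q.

A representative exporter's profit is π_i = q_i(295.7 − 2Q) − 79q_i, with Q = q_i + Σ_{j≠i} q_j.
First-order condition: 216.7 − 4q_i − 2Σ_{j≠i} q_j = 0.
Imposing symmetry (q_j = q for all j) turns Σ_{j≠i} q_j into 2q, so 216.7 = 8q and q = 27.0875.

27.0875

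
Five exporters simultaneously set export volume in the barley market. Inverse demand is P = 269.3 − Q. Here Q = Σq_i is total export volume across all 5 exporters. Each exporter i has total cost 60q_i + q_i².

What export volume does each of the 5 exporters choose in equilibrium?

A representative exporter's profit is π_i = q_i(269.3 − Q) − 60q_i − q_i², with Q = q_i + Σ_{j≠i} q_j.
First-order condition: 209.3 − 4q_i − Σ_{j≠i} q_j = 0.
In a symmetric equilibrium every exporter chooses the same q, so Σ_{j≠i} q_j = 4q. The condition becomes 209.3 − 8q = 0, giving q = 209.3/8 = 26.1625.

26.1625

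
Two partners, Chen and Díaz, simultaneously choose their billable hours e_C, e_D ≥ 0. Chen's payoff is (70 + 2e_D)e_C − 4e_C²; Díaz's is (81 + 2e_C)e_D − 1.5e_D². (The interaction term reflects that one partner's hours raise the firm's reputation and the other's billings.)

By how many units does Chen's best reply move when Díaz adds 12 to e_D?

3

Expanding Chen's payoff: 70e_C + 2e_De_C − 4e_C².
∂π/∂e_C = 70 + 2e_D − 8e_C = 0, so e_C = 8.75 + 0.25e_D.
The reaction-function slope is 0.25, so a 12-unit rise in e_D moves e_C by 0.25 × 12 = 3. Chen's best response rises — the actions are strategic complements.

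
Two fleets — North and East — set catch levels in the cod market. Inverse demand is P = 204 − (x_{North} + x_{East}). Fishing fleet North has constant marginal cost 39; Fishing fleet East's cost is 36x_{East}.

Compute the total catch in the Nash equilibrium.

111

Fishing fleet North's profit: π = x_{North}(204 − (x_{North} + x_{East})) − 39x_{North}.
∂π/∂x_{North} = 165 − 2x_{North} − x_{East} = 0, so x_{North} = 82.5 − 0.5x_{East}.
By the same steps for East: x_{East} = 84 − 0.5x_{North}.
Solving the two reaction functions simultaneously: (1 − (−0.5)(−0.5))x_{North} = 82.5 − 0.5·84, so 0.75x_{North} = 40.5 and x_{North} = 54.
Then x_{East} = 84 − 0.5·54 = 57.
Total catch: 54 + 57 = 111.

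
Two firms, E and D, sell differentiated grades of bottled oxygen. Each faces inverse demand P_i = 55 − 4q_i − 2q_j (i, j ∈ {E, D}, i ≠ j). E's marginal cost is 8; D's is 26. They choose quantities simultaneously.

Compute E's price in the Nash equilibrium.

Firm E's profit: π = q_E(55 − 4q_E − 2q_D) − 8q_E.
∂π/∂q_E = 47 − 8q_E − 2q_D = 0 ⇒ q_E = 5.875 − 0.25q_D.
Similarly q_D = 3.625 − 0.25q_E.
Solving the two reaction functions simultaneously: (1 − (−0.25)(−0.25))q_E = 5.875 − 0.25·3.625, so 0.9375q_E = 159/32 and q_E = 5.3.
Then q_D = 3.625 − 0.25·5.3 = 2.3.
P_E = 55 − 4·5.3 − 2·2.3 = 29.2.

29.2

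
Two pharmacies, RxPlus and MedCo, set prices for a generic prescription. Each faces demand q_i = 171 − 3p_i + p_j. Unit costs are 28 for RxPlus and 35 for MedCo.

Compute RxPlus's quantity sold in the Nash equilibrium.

70.8

RxPlus's profit: π = (p_{RxPlus} − 28)(171 − 3p_{RxPlus} + p_{MedCo}).
∂π/∂p_{RxPlus} = 255 − 6p_{RxPlus} + p_{MedCo} = 0 ⇒ p_{RxPlus} = 42.5 + (1/6)p_{MedCo}.
Similarly p_{MedCo} = 46 + (1/6)p_{RxPlus}.
Solving the two reaction functions simultaneously: (1 − (1/6)(1/6))p_{RxPlus} = 42.5 + (1/6)·46, so (35/36)p_{RxPlus} = 301/6 and p_{RxPlus} = 51.6.
Then p_{MedCo} = 46 + (1/6)·51.6 = 54.6.
q_{RxPlus} = 171 − 3·51.6 + 54.6 = 70.8.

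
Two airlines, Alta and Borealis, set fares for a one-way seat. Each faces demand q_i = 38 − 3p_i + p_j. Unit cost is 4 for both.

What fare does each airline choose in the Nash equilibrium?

Alta's profit: π = (p_{Alta} − 4)(38 − 3p_{Alta} + p_{Borealis}).
∂π/∂p_{Alta} = 50 − 6p_{Alta} + p_{Borealis} = 0 ⇒ p_{Alta} = 25/3 + (1/6)p_{Borealis}.
By symmetry p_{Borealis} = p_{Alta}; substituting into the reaction function, (5/6)p_{Alta} = 25/3 and p_{Alta} = 10.

10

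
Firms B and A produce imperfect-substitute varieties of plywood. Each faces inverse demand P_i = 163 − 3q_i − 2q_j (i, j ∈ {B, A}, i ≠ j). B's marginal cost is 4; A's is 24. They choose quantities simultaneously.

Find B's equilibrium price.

67.375

Firm B's profit: π = q_B(163 − 3q_B − 2q_A) − 4q_B.
∂π/∂q_B = 159 − 6q_B − 2q_A = 0 ⇒ q_B = 26.5 − (1/3)q_A.
Similarly q_A = 139/6 − (1/3)q_B.
Plugging q_A into B's best response: q_B = 26.5 − (1/3)(139/6 − (1/3)q_B) ⇒ (8/9)q_B = 169/9, so q_B = 21.125.
Then q_A = 139/6 − (1/3)·21.125 = 16.125.
P_B = 163 − 3·21.125 − 2·16.125 = 67.375.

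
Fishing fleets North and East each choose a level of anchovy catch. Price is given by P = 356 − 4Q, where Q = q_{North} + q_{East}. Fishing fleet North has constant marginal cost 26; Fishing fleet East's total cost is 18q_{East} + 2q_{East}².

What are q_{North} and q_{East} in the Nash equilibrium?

Fishing fleet North's profit: π = q_{North}(356 − 4(q_{North} + q_{East})) − 26q_{North}.
∂π/∂q_{North} = 330 − 8q_{North} − 4q_{East} = 0, so q_{North} = 41.25 − 0.5q_{East}.
For East: ∂π/∂q_{East} = 338 − 12q_{East} − 4q_{North} = 0 ⇒ q_{East} = 169/6 − (1/3)q_{North}.
Solving the two reaction functions simultaneously: (1 − (−0.5)(−1/3))q_{North} = 41.25 − 0.5·(169/6), so (5/6)q_{North} = 163/6 and q_{North} = 32.6.
Then q_{East} = 169/6 − (1/3)·32.6 = 17.3.

32.6, 17.3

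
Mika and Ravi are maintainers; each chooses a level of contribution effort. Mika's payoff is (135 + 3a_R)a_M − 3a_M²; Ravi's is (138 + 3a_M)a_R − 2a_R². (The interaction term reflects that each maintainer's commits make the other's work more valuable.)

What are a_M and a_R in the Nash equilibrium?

Expanding Mika's payoff: 135a_M + 3a_Ra_M − 3a_M².
∂π/∂a_M = 135 + 3a_R − 6a_M = 0, so a_M = 22.5 + 0.5a_R.
Likewise for Ravi: a_R = 34.5 + 0.75a_M.
Substituting the second reaction function into the first: a_M = 22.5 + 0.5(34.5 + 0.75a_M), which gives 0.625a_M = 39.75 ⇒ a_M = 63.6.
Then a_R = 34.5 + 0.75·63.6 = 82.2.

63.6, 82.2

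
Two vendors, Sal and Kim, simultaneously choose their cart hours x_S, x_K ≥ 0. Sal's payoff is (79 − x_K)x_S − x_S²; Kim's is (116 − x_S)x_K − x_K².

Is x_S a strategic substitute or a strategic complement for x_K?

strategic substitutes

Expanding Sal's payoff: 79x_S − x_Kx_S − x_S².
∂π/∂x_S = 79 − x_K − 2x_S = 0, so x_S = 39.5 − 0.5x_K.
The best-response slope dx_S/dx_K = −0.5 < 0: the reaction function is downward-sloping, so the choices are strategic substitutes.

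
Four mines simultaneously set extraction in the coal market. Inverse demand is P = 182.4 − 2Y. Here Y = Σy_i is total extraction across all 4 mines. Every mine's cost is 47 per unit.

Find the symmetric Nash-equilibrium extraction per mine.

A representative mine's profit is π_i = y_i(182.4 − 2Y) − 47y_i, with Y = y_i + Σ_{j≠i} y_j.
First-order condition: 135.4 − 4y_i − 2Σ_{j≠i} y_j = 0.
In a symmetric equilibrium every mine chooses the same y, so Σ_{j≠i} y_j = 3y. The condition becomes 135.4 − 10y = 0, giving y = 135.4/10 = 13.54.

13.54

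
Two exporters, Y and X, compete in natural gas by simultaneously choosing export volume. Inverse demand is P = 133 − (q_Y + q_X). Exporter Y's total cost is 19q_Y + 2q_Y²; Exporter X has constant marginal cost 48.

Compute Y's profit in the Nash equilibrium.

Exporter Y's profit: π = q_Y(133 − (q_Y + q_X)) − 19q_Y − 2q_Y².
∂π/∂q_Y = 114 − 6q_Y − q_X = 0, so q_Y = 19 − (1/6)q_X.
For X: ∂π/∂q_X = 85 − 2q_X − q_Y = 0 ⇒ q_X = 42.5 − 0.5q_Y.
Substituting the second reaction function into the first: q_Y = 19 − (1/6)(42.5 − 0.5q_Y), which gives (11/12)q_Y = 143/12 ⇒ q_Y = 13.
Then q_X = 42.5 − 0.5·13 = 36.
Price P = 133 − 49 = 84.
Y's profit: (84 − 19)·13 − 2(13)² = 507.

507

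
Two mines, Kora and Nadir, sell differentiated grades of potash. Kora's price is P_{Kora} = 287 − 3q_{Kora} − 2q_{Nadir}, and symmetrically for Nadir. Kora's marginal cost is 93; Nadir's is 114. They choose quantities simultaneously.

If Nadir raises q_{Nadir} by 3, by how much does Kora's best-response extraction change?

-1

Mine Kora's profit: π = q_{Kora}(287 − 3q_{Kora} − 2q_{Nadir}) − 93q_{Kora}.
∂π/∂q_{Kora} = 194 − 6q_{Kora} − 2q_{Nadir} = 0 ⇒ q_{Kora} = 97/3 − (1/3)q_{Nadir}.
The reaction-function slope is −1/3, so a 3-unit rise in q_{Nadir} moves q_{Kora} by −1/3 × 3 = −1. Kora's best response falls — the actions are strategic substitutes.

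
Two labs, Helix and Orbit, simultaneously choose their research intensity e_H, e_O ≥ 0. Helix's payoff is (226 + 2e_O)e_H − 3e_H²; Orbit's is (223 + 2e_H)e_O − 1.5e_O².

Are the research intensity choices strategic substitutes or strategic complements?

strategic complements

Expanding Helix's payoff: 226e_H + 2e_Oe_H − 3e_H².
∂π/∂e_H = 226 + 2e_O − 6e_H = 0, so e_H = 113/3 + (1/3)e_O.
The best-response slope de_H/de_O = 1/3 > 0: the reaction function is upward-sloping, so the choices are strategic complements.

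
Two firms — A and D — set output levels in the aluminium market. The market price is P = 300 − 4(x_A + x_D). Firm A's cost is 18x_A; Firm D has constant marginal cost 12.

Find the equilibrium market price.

110

Firm A's profit: π = x_A(300 − 4(x_A + x_D)) − 18x_A.
∂π/∂x_A = 282 − 8x_A − 4x_D = 0, so x_A = 35.25 − 0.5x_D.
By the same steps for D: x_D = 36 − 0.5x_A.
Plugging x_D into A's best response: x_A = 35.25 − 0.5(36 − 0.5x_A) ⇒ 0.75x_A = 17.25, so x_A = 23.
Then x_D = 36 − 0.5·23 = 24.5.
Equilibrium price: P = 300 − 4·47.5 = 110.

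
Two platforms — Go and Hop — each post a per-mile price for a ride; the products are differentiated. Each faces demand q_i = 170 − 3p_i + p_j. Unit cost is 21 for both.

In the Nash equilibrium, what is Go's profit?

Go's profit: π = (p_{Go} − 21)(170 − 3p_{Go} + p_{Hop}).
∂π/∂p_{Go} = 233 − 6p_{Go} + p_{Hop} = 0 ⇒ p_{Go} = 233/6 + (1/6)p_{Hop}.
By symmetry p_{Hop} = p_{Go}; substituting into the reaction function, (5/6)p_{Go} = 233/6 and p_{Go} = 46.6.
q_{Go} = 170 − 3·46.6 + 46.6 = 76.8.
Profit = (46.6 − 21)·76.8 = 1966.08.

1966.08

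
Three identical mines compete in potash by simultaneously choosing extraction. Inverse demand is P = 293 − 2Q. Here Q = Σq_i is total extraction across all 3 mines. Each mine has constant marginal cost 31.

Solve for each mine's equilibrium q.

A representative mine's profit is π_i = q_i(293 − 2Q) − 31q_i, with Q = q_i + Σ_{j≠i} q_j.
First-order condition: 262 − 4q_i − 2Σ_{j≠i} q_j = 0.
With identical mines, set every q_j = q: then 262 − 4q − 4q = 0, i.e. q = 262/8 = 32.75.

32.75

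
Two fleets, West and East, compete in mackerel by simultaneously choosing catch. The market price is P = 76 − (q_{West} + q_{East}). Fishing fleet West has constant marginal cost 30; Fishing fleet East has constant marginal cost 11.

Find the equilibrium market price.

39

Fishing fleet West's profit: π = q_{West}(76 − (q_{West} + q_{East})) − 30q_{West}.
∂π/∂q_{West} = 46 − 2q_{West} − q_{East} = 0, so q_{West} = 23 − 0.5q_{East}.
By the same steps for East: q_{East} = 32.5 − 0.5q_{West}.
Substituting the second reaction function into the first: q_{West} = 23 − 0.5(32.5 − 0.5q_{West}), which gives 0.75q_{West} = 6.75 ⇒ q_{West} = 9.
Then q_{East} = 32.5 − 0.5·9 = 28.
Equilibrium price: P = 76 − 37 = 39.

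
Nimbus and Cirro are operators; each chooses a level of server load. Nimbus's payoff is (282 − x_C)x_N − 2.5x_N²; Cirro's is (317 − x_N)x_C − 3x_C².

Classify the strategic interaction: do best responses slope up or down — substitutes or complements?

strategic substitutes

Expanding Nimbus's payoff: 282x_N − x_Cx_N − 2.5x_N².
∂π/∂x_N = 282 − x_C − 5x_N = 0, so x_N = 56.4 − 0.2x_C.
The best-response slope dx_N/dx_C = −0.2 < 0: the reaction function is downward-sloping, so the choices are strategic substitutes.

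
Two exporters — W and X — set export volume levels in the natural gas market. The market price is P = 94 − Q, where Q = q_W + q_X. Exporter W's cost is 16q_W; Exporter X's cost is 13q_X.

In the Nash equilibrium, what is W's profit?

625

Exporter W's profit: π = q_W(94 − (q_W + q_X)) − 16q_W.
∂π/∂q_W = 78 − 2q_W − q_X = 0, so q_W = 39 − 0.5q_X.
By the same steps for X: q_X = 40.5 − 0.5q_W.
Substituting the second reaction function into the first: q_W = 39 − 0.5(40.5 − 0.5q_W), which gives 0.75q_W = 18.75 ⇒ q_W = 25.
Then q_X = 40.5 − 0.5·25 = 28.
Price P = 94 − 53 = 41.
W's profit: (41 − 16)·25 = 625.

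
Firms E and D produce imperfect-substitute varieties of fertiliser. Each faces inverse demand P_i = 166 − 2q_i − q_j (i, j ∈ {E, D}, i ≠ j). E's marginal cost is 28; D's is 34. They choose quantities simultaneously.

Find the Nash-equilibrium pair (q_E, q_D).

28, 26

Firm E's profit: π = q_E(166 − 2q_E − q_D) − 28q_E.
∂π/∂q_E = 138 − 4q_E − q_D = 0 ⇒ q_E = 34.5 − 0.25q_D.
Similarly q_D = 33 − 0.25q_E.
Solving the two reaction functions simultaneously: (1 − (−0.25)(−0.25))q_E = 34.5 − 0.25·33, so 0.9375q_E = 26.25 and q_E = 28.
Then q_D = 33 − 0.25·28 = 26.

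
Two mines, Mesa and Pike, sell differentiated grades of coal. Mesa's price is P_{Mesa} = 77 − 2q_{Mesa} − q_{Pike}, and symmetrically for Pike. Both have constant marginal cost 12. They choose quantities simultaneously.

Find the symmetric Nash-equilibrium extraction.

13

Mine Mesa's profit: π = q_{Mesa}(77 − 2q_{Mesa} − q_{Pike}) − 12q_{Mesa}.
∂π/∂q_{Mesa} = 65 − 4q_{Mesa} − q_{Pike} = 0 ⇒ q_{Mesa} = 16.25 − 0.25q_{Pike}.
The game is symmetric, so in equilibrium q_{Pike} = q_{Mesa}: the reaction function gives 1.25q_{Mesa} = 16.25, hence q_{Mesa} = 13.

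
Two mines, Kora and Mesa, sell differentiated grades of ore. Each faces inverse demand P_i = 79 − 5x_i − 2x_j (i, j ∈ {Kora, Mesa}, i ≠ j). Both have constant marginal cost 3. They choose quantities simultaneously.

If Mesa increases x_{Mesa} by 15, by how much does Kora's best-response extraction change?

-3

Mine Kora's profit: π = x_{Kora}(79 − 5x_{Kora} − 2x_{Mesa}) − 3x_{Kora}.
∂π/∂x_{Kora} = 76 − 10x_{Kora} − 2x_{Mesa} = 0 ⇒ x_{Kora} = 7.6 − 0.2x_{Mesa}.
The reaction-function slope is −0.2, so a 15-unit rise in x_{Mesa} moves x_{Kora} by −0.2 × 15 = −3. Kora's best response falls — the actions are strategic substitutes.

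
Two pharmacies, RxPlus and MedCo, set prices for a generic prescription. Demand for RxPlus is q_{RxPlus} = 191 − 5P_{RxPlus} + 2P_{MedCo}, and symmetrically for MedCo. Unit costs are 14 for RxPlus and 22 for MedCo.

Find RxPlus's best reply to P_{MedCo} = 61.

38.3

RxPlus's profit: π = (P_{RxPlus} − 14)(191 − 5P_{RxPlus} + 2P_{MedCo}).
∂π/∂P_{RxPlus} = 261 − 10P_{RxPlus} + 2P_{MedCo} = 0 ⇒ P_{RxPlus} = 26.1 + 0.2P_{MedCo}.
At P_{MedCo} = 61: P_{RxPlus} = 26.1 + 0.2·61 = 38.3.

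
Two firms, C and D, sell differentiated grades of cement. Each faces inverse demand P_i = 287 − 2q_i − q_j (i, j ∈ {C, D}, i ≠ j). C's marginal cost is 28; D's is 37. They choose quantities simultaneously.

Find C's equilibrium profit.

Firm C's profit: π = q_C(287 − 2q_C − q_D) − 28q_C.
∂π/∂q_C = 259 − 4q_C − q_D = 0 ⇒ q_C = 64.75 − 0.25q_D.
Similarly q_D = 62.5 − 0.25q_C.
Substituting the second reaction function into the first: q_C = 64.75 − 0.25(62.5 − 0.25q_C), which gives 0.9375q_C = 49.125 ⇒ q_C = 52.4.
Then q_D = 62.5 − 0.25·52.4 = 49.4.
P_C = 287 − 2·52.4 − 49.4 = 132.8.
Profit = (132.8 − 28)·52.4 = 5491.52.

5491.52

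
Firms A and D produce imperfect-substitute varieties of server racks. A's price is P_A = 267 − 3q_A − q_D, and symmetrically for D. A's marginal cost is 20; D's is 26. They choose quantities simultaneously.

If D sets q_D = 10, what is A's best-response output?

39.5

Firm A's profit: π = q_A(267 − 3q_A − q_D) − 20q_A.
∂π/∂q_A = 247 − 6q_A − q_D = 0 ⇒ q_A = 247/6 − (1/6)q_D.
At q_D = 10: q_A = 247/6 − (1/6)·10 = 39.5.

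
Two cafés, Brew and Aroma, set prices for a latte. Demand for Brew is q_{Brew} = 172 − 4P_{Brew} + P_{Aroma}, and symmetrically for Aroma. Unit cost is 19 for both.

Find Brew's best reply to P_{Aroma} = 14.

32.75

Brew's profit: π = (P_{Brew} − 19)(172 − 4P_{Brew} + P_{Aroma}).
∂π/∂P_{Brew} = 248 − 8P_{Brew} + P_{Aroma} = 0 ⇒ P_{Brew} = 31 + 0.125P_{Aroma}.
At P_{Aroma} = 14: P_{Brew} = 31 + 0.125·14 = 32.75.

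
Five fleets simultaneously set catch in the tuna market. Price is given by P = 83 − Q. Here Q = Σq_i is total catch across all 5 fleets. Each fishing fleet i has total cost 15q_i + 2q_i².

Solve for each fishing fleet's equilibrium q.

6.8

A representative fishing fleet's profit is π_i = q_i(83 − Q) − 15q_i − 2q_i², with Q = q_i + Σ_{j≠i} q_j.
First-order condition: 68 − 6q_i − Σ_{j≠i} q_j = 0.
With identical fishing fleets, set every q_j = q: then 68 − 6q − 4q = 0, i.e. q = 68/10 = 6.8.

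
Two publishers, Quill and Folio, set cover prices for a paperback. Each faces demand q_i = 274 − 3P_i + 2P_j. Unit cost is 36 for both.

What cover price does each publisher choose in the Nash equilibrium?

Quill's profit: π = (P_{Quill} − 36)(274 − 3P_{Quill} + 2P_{Folio}).
∂π/∂P_{Quill} = 382 − 6P_{Quill} + 2P_{Folio} = 0 ⇒ P_{Quill} = 191/3 + (1/3)P_{Folio}.
By symmetry P_{Folio} = P_{Quill}; substituting into the reaction function, (2/3)P_{Quill} = 191/3 and P_{Quill} = 95.5.

95.5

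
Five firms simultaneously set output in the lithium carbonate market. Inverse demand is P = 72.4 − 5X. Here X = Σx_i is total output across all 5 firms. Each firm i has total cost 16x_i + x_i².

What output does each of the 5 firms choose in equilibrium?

A representative firm's profit is π_i = x_i(72.4 − 5X) − 16x_i − x_i², with X = x_i + Σ_{j≠i} x_j.
First-order condition: 56.4 − 12x_i − 5Σ_{j≠i} x_j = 0.
In a symmetric equilibrium every firm chooses the same x, so Σ_{j≠i} x_j = 4x. The condition becomes 56.4 − 32x = 0, giving x = 56.4/32 = 1.7625.

1.7625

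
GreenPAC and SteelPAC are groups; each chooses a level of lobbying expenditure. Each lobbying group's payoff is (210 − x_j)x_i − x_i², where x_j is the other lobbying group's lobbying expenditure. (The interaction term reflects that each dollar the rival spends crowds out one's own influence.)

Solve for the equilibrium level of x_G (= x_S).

70

GreenPAC's payoff is (210 − x_S)x_G − x_G².
∂π/∂x_G = 210 − x_S − 2x_G = 0, so x_G = 105 − 0.5x_S.
The game is symmetric, so in equilibrium x_S = x_G: the reaction function gives 1.5x_G = 105, hence x_G = 70.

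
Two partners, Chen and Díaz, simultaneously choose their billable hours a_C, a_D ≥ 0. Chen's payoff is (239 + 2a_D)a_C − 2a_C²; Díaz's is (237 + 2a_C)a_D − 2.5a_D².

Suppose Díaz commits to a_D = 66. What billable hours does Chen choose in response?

Expanding Chen's payoff: 239a_C + 2a_Da_C − 2a_C².
∂π/∂a_C = 239 + 2a_D − 4a_C = 0, so a_C = 59.75 + 0.5a_D.
At a_D = 66: a_C = 59.75 + 0.5·66 = 92.75.

92.75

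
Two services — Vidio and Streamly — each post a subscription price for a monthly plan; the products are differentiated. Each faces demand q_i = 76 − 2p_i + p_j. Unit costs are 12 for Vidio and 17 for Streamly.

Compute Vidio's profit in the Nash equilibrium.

Vidio's profit: π = (p_{Vidio} − 12)(76 − 2p_{Vidio} + p_{Streamly}).
∂π/∂p_{Vidio} = 100 − 4p_{Vidio} + p_{Streamly} = 0 ⇒ p_{Vidio} = 25 + 0.25p_{Streamly}.
Similarly p_{Streamly} = 27.5 + 0.25p_{Vidio}.
Plugging p_{Streamly} into Vidio's best response: p_{Vidio} = 25 + 0.25(27.5 + 0.25p_{Vidio}) ⇒ 0.9375p_{Vidio} = 31.875, so p_{Vidio} = 34.
Then p_{Streamly} = 27.5 + 0.25·34 = 36.
q_{Vidio} = 76 − 2·34 + 36 = 44.
Profit = (34 − 12)·44 = 968.

968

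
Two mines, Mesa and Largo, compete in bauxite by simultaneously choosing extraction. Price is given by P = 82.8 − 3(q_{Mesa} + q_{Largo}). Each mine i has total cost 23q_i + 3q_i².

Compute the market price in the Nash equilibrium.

Mine Mesa's profit: π = q_{Mesa}(82.8 − 3(q_{Mesa} + q_{Largo})) − 23q_{Mesa} − 3q_{Mesa}².
∂π/∂q_{Mesa} = 59.8 − 12q_{Mesa} − 3q_{Largo} = 0, so q_{Mesa} = 299/60 − 0.25q_{Largo}.
Setting q_{Mesa} = q_{Largo} in the reaction function: q_{Mesa} = 299/60 − 0.25q_{Mesa}, so q_{Mesa} = (299/60) / 1.25 = 299/75.
Equilibrium price: P = 82.8 − 3·(598/75) = 58.88.

58.88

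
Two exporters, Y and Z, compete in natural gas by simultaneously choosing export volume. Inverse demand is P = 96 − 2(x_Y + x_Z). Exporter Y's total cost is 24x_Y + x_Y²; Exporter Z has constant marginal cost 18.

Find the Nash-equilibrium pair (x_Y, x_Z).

Exporter Y's profit: π = x_Y(96 − 2(x_Y + x_Z)) − 24x_Y − x_Y².
∂π/∂x_Y = 72 − 6x_Y − 2x_Z = 0, so x_Y = 12 − (1/3)x_Z.
For Z: ∂π/∂x_Z = 78 − 4x_Z − 2x_Y = 0 ⇒ x_Z = 19.5 − 0.5x_Y.
Solving the two reaction functions simultaneously: (1 − (−1/3)(−0.5))x_Y = 12 − (1/3)·19.5, so (5/6)x_Y = 5.5 and x_Y = 6.6.
Then x_Z = 19.5 − 0.5·6.6 = 16.2.

6.6, 16.2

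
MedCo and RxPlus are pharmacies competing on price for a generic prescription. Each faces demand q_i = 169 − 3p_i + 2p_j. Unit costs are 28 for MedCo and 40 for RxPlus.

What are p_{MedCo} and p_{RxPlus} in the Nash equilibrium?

65.5, 70

MedCo's profit: π = (p_{MedCo} − 28)(169 − 3p_{MedCo} + 2p_{RxPlus}).
∂π/∂p_{MedCo} = 253 − 6p_{MedCo} + 2p_{RxPlus} = 0 ⇒ p_{MedCo} = 253/6 + (1/3)p_{RxPlus}.
Similarly p_{RxPlus} = 289/6 + (1/3)p_{MedCo}.
Plugging p_{RxPlus} into MedCo's best response: p_{MedCo} = 253/6 + (1/3)(289/6 + (1/3)p_{MedCo}) ⇒ (8/9)p_{MedCo} = 524/9, so p_{MedCo} = 65.5.
Then p_{RxPlus} = 289/6 + (1/3)·65.5 = 70.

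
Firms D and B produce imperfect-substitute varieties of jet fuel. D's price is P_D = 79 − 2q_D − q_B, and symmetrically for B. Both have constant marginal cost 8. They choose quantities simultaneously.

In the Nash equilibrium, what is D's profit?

Firm D's profit: π = q_D(79 − 2q_D − q_B) − 8q_D.
∂π/∂q_D = 71 − 4q_D − q_B = 0 ⇒ q_D = 17.75 − 0.25q_B.
The game is symmetric, so in equilibrium q_B = q_D: the reaction function gives 1.25q_D = 17.75, hence q_D = 14.2.
P_D = 79 − 2·14.2 − 14.2 = 36.4.
Profit = (36.4 − 8)·14.2 = 403.28.

403.28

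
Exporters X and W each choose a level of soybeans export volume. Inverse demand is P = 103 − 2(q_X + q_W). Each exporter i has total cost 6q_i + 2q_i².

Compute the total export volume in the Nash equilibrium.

19.4

Exporter X's profit: π = q_X(103 − 2(q_X + q_W)) − 6q_X − 2q_X².
∂π/∂q_X = 97 − 8q_X − 2q_W = 0, so q_X = 12.125 − 0.25q_W.
Setting q_X = q_W in the reaction function: q_X = 12.125 − 0.25q_X, so q_X = 12.125 / 1.25 = 9.7.
Total export volume: 9.7 + 9.7 = 19.4.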